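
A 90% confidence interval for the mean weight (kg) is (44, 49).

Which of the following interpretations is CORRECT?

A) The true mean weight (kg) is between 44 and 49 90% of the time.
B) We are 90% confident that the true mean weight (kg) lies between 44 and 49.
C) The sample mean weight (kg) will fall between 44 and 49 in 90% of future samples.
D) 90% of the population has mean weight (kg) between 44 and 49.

A confidence interval represents our confidence in the procedure, not a probability statement about the parameter.

Key concept: If we repeated this sampling process many times and computed a 90% CI each time, about 90% of those intervals would contain the true population parameter.

For this specific interval (44, 49):
- Midpoint (point estimate): 46.5
- Margin of error: 2.5

The correct interpretation is the one stating confidence that the true parameter lies in the interval — option B.

B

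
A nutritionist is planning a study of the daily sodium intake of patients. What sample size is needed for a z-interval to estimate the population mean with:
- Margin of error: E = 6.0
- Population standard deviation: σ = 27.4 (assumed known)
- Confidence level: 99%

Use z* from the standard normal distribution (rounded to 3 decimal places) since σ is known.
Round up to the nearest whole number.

Using z* since population σ is known (z-interval formula).

For 99% confidence, z* = 2.576 (from standard normal table)

Sample size formula for z-interval: n = (z*σ/E)²

n = (2.576 × 27.4 / 6.0)²
  = (11.763733)²
  = 138.3854

Round up to the nearest whole number: n = 139

139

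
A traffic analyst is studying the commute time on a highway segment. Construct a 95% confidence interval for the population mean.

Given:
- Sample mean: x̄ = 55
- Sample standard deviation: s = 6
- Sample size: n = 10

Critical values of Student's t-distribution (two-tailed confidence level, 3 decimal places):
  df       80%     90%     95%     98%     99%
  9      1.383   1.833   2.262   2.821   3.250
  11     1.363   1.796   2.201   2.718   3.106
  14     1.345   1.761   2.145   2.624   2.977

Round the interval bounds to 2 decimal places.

The population standard deviation σ is unknown (only the sample standard deviation s is given), so use a t-interval with df = n - 1 = 10 - 1 = 9.

For 95% confidence with df = 9, t* = 2.262 (from t-table)

Standard error: SE = s/√n = 6/√10 = 1.897367

Margin of error: E = t* × SE = 2.262 × 1.897367 = 4.2918

T-interval: x̄ ± E = 55 ± 4.2918 = (50.7082, 59.2918)

Rounded to 2 decimal places:

(50.71, 59.29)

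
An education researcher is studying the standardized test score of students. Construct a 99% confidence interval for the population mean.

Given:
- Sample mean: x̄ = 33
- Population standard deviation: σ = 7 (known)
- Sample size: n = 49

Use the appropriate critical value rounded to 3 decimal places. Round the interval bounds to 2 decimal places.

The population standard deviation σ is known, so use a z-interval (standard normal critical value).

For 99% confidence, z* = 2.576 (from standard normal table)

Standard error: SE = σ/√n = 7/√49 = 1.000000

Margin of error: E = z* × SE = 2.576 × 1.000000 = 2.5760

Z-interval: x̄ ± E = 33 ± 2.5760 = (30.4240, 35.5760)

Rounded to 2 decimal places:

(30.42, 35.58)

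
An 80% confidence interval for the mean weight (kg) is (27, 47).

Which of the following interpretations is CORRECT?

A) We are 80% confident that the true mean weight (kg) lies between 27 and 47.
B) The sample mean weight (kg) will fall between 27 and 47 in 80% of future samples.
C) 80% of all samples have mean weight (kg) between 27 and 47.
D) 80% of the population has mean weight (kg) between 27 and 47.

A confidence interval represents our confidence in the procedure, not a probability statement about the parameter.

Key concept: If we repeated this sampling process many times and computed an 80% CI each time, about 80% of those intervals would contain the true population parameter.

For this specific interval (27, 47):
- Midpoint (point estimate): 37
- Margin of error: 10

The correct interpretation is the one stating confidence that the true parameter lies in the interval — option A.

A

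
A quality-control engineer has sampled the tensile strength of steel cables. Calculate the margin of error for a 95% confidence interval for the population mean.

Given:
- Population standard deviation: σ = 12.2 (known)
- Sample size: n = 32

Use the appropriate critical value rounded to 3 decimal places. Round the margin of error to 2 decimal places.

The population standard deviation σ is known, so use the z-interval margin of error formula.

For 95% confidence, z* = 1.96 (from standard normal table)

Margin of error formula for z-interval: E = z* × σ/√n

E = 1.96 × 12.2/√32
  = 1.96 × 2.156676
  = 4.2271

Rounded to 2 decimal places:

4.23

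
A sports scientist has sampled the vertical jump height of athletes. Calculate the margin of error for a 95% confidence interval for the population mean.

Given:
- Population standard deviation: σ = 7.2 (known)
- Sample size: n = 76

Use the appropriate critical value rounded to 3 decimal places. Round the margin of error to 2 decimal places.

The population standard deviation σ is known, so use the z-interval margin of error formula.

For 95% confidence, z* = 1.96 (from standard normal table)

Margin of error formula for z-interval: E = z* × σ/√n

E = 1.96 × 7.2/√76
  = 1.96 × 0.825897
  = 1.6188

Rounded to 2 decimal places:

1.62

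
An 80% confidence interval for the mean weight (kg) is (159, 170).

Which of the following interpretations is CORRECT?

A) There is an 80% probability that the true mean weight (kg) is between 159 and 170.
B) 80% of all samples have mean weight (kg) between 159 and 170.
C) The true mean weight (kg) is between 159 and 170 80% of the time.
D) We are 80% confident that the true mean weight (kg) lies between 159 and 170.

A confidence interval represents our confidence in the procedure, not a probability statement about the parameter.

Key concept: If we repeated this sampling process many times and computed an 80% CI each time, about 80% of those intervals would contain the true population parameter.

For this specific interval (159, 170):
- Midpoint (point estimate): 164.5
- Margin of error: 5.5

The correct interpretation is the one stating confidence that the true parameter lies in the interval — option D.

D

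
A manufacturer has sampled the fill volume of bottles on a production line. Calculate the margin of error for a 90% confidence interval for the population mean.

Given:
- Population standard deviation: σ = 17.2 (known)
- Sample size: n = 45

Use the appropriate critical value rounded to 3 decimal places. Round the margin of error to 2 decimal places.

The population standard deviation σ is known, so use the z-interval margin of error formula.

For 90% confidence, z* = 1.645 (from standard normal table)

Margin of error formula for z-interval: E = z* × σ/√n

E = 1.645 × 17.2/√45
  = 1.645 × 2.564025
  = 4.2178

Rounded to 2 decimal places:

4.22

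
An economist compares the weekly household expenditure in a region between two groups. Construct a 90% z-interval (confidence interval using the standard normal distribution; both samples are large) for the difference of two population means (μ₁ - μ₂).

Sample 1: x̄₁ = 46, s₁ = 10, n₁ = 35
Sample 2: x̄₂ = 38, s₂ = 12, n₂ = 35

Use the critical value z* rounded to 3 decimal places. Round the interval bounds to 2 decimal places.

Both samples are large (n₁ = 35 ≥ 30, n₂ = 35 ≥ 30), so a z-interval for the difference of means applies.

Point estimate: x̄₁ - x̄₂ = 46 - 38 = 8

Standard error: SE = √(s₁²/n₁ + s₂²/n₂)
= √(10²/35 + 12²/35)
= √(2.857143 + 4.114286)
= 2.640346

For 90% confidence, z* = 1.645 (from standard normal table)
Margin of error: E = z* × SE = 1.645 × 2.640346 = 4.3434

Z-interval: (x̄₁ - x̄₂) ± E = 8 ± 4.3434 = (3.6566, 12.3434)

Rounded to 2 decimal places:

(3.66, 12.34)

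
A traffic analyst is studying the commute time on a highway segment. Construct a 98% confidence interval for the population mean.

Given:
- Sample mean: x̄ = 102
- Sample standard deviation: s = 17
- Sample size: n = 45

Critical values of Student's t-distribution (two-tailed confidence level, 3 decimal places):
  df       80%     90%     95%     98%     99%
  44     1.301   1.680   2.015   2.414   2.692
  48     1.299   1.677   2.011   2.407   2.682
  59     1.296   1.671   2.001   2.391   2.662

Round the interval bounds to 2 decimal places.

The population standard deviation σ is unknown (only the sample standard deviation s is given), so use a t-interval with df = n - 1 = 45 - 1 = 44.

For 98% confidence with df = 44, t* = 2.414 (from t-table)

Standard error: SE = s/√n = 17/√45 = 2.534210

Margin of error: E = t* × SE = 2.414 × 2.534210 = 6.1176

T-interval: x̄ ± E = 102 ± 6.1176 = (95.8824, 108.1176)

Rounded to 2 decimal places:

(95.88, 108.12)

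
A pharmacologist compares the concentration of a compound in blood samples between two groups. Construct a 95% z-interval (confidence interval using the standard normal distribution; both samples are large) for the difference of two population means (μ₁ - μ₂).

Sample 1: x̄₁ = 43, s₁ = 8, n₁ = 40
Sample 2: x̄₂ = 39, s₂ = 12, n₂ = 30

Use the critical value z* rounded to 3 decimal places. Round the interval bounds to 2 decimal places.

Both samples are large (n₁ = 40 ≥ 30, n₂ = 30 ≥ 30), so a z-interval for the difference of means applies.

Point estimate: x̄₁ - x̄₂ = 43 - 39 = 4

Standard error: SE = √(s₁²/n₁ + s₂²/n₂)
= √(8²/40 + 12²/30)
= √(1.600000 + 4.800000)
= 2.529822

For 95% confidence, z* = 1.96 (from standard normal table)
Margin of error: E = z* × SE = 1.96 × 2.529822 = 4.9585

Z-interval: (x̄₁ - x̄₂) ± E = 4 ± 4.9585 = (-0.9585, 8.9585)

Rounded to 2 decimal places:

(-0.96, 8.96)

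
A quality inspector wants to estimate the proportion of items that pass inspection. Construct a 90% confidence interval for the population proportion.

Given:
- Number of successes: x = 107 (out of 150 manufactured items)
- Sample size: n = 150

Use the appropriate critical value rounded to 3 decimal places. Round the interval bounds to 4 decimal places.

Sample proportion: p̂ = 107/150 = 0.713333

Check conditions for normal approximation:
  np̂ = 107 ≥ 10 ✓
  n(1-p̂) = 43 ≥ 10 ✓

The sample is large enough, so use a z-interval (normal approximation) for the proportion.

For 90% confidence, z* = 1.645 (from standard normal table)

Standard error: SE = √(p̂(1-p̂)/n) = √(0.713333×0.286667/150) = 0.03692234

Margin of error: E = z* × SE = 1.645 × 0.03692234 = 0.060737

Z-interval: p̂ ± E = 0.713333 ± 0.060737 = (0.652596, 0.774071)

Rounded to 4 decimal places:

(0.6526, 0.7741)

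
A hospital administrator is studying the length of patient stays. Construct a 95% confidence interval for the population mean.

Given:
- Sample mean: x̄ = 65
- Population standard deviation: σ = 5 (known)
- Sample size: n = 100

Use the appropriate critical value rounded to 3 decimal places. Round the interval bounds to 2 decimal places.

The population standard deviation σ is known, so use a z-interval (standard normal critical value).

For 95% confidence, z* = 1.96 (from standard normal table)

Standard error: SE = σ/√n = 5/√100 = 0.500000

Margin of error: E = z* × SE = 1.96 × 0.500000 = 0.9800

Z-interval: x̄ ± E = 65 ± 0.9800 = (64.0200, 65.9800)

Rounded to 2 decimal places:

(64.02, 65.98)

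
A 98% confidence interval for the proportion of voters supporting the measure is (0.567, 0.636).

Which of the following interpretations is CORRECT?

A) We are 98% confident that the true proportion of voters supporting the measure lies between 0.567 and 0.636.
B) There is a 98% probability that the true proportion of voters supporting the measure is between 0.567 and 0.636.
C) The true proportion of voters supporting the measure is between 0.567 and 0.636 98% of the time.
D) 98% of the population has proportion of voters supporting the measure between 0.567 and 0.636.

A confidence interval represents our confidence in the procedure, not a probability statement about the parameter.

Key concept: If we repeated this sampling process many times and computed a 98% CI each time, about 98% of those intervals would contain the true population parameter.

For this specific interval (0.567, 0.636):
- Midpoint (point estimate): 0.6015
- Margin of error: 0.0345

The correct interpretation is the one stating confidence that the true parameter lies in the interval — option A.

A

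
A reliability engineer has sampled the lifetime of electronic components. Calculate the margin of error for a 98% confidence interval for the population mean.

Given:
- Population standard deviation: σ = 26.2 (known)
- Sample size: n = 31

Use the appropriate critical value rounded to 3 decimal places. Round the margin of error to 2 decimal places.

The population standard deviation σ is known, so use the z-interval margin of error formula.

For 98% confidence, z* = 2.326 (from standard normal table)

Margin of error formula for z-interval: E = z* × σ/√n

E = 2.326 × 26.2/√31
  = 2.326 × 4.705659
  = 10.9454

Rounded to 2 decimal places:

10.95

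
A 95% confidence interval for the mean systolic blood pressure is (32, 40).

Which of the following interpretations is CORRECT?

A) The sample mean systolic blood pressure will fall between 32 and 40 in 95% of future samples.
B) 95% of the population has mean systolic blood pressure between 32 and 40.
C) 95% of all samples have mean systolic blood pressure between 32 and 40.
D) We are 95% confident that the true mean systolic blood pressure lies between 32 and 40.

A confidence interval represents our confidence in the procedure, not a probability statement about the parameter.

Key concept: If we repeated this sampling process many times and computed a 95% CI each time, about 95% of those intervals would contain the true population parameter.

For this specific interval (32, 40):
- Midpoint (point estimate): 36
- Margin of error: 4

The correct interpretation is the one stating confidence that the true parameter lies in the interval — option D.

D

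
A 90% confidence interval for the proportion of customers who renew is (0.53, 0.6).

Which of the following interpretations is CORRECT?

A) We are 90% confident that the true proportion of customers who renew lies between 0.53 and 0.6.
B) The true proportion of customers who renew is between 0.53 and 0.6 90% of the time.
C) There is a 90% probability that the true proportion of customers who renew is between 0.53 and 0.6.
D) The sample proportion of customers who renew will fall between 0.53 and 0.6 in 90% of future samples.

A confidence interval represents our confidence in the procedure, not a probability statement about the parameter.

Key concept: If we repeated this sampling process many times and computed a 90% CI each time, about 90% of those intervals would contain the true population parameter.

For this specific interval (0.53, 0.6):
- Midpoint (point estimate): 0.565
- Margin of error: 0.035

The correct interpretation is the one stating confidence that the true parameter lies in the interval — option A.

A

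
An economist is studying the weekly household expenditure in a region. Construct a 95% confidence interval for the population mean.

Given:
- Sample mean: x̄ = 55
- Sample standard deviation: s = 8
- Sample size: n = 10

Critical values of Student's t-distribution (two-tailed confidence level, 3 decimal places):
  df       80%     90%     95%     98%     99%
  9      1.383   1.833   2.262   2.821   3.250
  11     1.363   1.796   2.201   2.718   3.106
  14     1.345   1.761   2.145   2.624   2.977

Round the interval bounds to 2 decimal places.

The population standard deviation σ is unknown (only the sample standard deviation s is given), so use a t-interval with df = n - 1 = 10 - 1 = 9.

For 95% confidence with df = 9, t* = 2.262 (from t-table)

Standard error: SE = s/√n = 8/√10 = 2.529822

Margin of error: E = t* × SE = 2.262 × 2.529822 = 5.7225

T-interval: x̄ ± E = 55 ± 5.7225 = (49.2775, 60.7225)

Rounded to 2 decimal places:

(49.28, 60.72)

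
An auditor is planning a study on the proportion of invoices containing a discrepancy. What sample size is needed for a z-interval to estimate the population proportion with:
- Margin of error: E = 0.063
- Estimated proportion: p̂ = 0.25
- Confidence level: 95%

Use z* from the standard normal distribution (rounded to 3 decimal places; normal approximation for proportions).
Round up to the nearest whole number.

Using z* for proportion z-interval (normal approximation).

For 95% confidence, z* = 1.96 (from standard normal table)

Sample size formula for proportion z-interval: n = z*²p̂(1-p̂)/E²

n = 1.96² × 0.25 × 0.75 / 0.063²
  = 3.8416 × 0.1875 / 0.003969
  = 181.4815

Round up to the nearest whole number: n = 182

182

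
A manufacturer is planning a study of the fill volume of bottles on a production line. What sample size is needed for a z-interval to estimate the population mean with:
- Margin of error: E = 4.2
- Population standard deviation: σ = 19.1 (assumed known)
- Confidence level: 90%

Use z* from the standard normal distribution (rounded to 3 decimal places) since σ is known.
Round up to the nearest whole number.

Using z* since population σ is known (z-interval formula).

For 90% confidence, z* = 1.645 (from standard normal table)

Sample size formula for z-interval: n = (z*σ/E)²

n = (1.645 × 19.1 / 4.2)²
  = (7.480833)²
  = 55.9629

Round up to the nearest whole number: n = 56

56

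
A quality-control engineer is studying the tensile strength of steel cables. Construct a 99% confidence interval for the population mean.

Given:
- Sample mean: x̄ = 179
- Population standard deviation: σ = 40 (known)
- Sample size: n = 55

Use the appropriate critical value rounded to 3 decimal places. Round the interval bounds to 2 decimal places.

The population standard deviation σ is known, so use a z-interval (standard normal critical value).

For 99% confidence, z* = 2.576 (from standard normal table)

Standard error: SE = σ/√n = 40/√55 = 5.393599

Margin of error: E = z* × SE = 2.576 × 5.393599 = 13.8939

Z-interval: x̄ ± E = 179 ± 13.8939 = (165.1061, 192.8939)

Rounded to 2 decimal places:

(165.11, 192.89)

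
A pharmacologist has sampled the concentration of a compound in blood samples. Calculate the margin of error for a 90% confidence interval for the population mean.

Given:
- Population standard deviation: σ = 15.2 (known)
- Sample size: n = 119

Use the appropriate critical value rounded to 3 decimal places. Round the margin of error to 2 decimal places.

The population standard deviation σ is known, so use the z-interval margin of error formula.

For 90% confidence, z* = 1.645 (from standard normal table)

Margin of error formula for z-interval: E = z* × σ/√n

E = 1.645 × 15.2/√119
  = 1.645 × 1.393382
  = 2.2921

Rounded to 2 decimal places:

2.29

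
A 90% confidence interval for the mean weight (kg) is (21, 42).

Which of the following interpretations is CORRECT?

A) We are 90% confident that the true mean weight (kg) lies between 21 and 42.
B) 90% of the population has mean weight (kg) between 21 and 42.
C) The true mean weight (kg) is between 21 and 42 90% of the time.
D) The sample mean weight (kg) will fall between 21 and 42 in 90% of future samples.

A confidence interval represents our confidence in the procedure, not a probability statement about the parameter.

Key concept: If we repeated this sampling process many times and computed a 90% CI each time, about 90% of those intervals would contain the true population parameter.

For this specific interval (21, 42):
- Midpoint (point estimate): 31.5
- Margin of error: 10.5

The correct interpretation is the one stating confidence that the true parameter lies in the interval — option A.

A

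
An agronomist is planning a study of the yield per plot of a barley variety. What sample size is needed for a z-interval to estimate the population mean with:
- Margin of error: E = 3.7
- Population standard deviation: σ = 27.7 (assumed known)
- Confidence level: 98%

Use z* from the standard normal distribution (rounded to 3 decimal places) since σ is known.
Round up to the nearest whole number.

Using z* since population σ is known (z-interval formula).

For 98% confidence, z* = 2.326 (from standard normal table)

Sample size formula for z-interval: n = (z*σ/E)²

n = (2.326 × 27.7 / 3.7)²
  = (17.413568)²
  = 303.2323

Round up to the nearest whole number: n = 304

304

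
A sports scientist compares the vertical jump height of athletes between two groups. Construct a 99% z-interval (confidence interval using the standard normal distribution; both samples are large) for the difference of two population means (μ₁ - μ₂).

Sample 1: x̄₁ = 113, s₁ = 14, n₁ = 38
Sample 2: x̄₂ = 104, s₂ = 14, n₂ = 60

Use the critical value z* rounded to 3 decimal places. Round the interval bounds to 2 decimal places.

Both samples are large (n₁ = 38 ≥ 30, n₂ = 60 ≥ 30), so a z-interval for the difference of means applies.

Point estimate: x̄₁ - x̄₂ = 113 - 104 = 9

Standard error: SE = √(s₁²/n₁ + s₂²/n₂)
= √(14²/38 + 14²/60)
= √(5.157895 + 3.266667)
= 2.902510

For 99% confidence, z* = 2.576 (from standard normal table)
Margin of error: E = z* × SE = 2.576 × 2.902510 = 7.4769

Z-interval: (x̄₁ - x̄₂) ± E = 9 ± 7.4769 = (1.5231, 16.4769)

Rounded to 2 decimal places:

(1.52, 16.48)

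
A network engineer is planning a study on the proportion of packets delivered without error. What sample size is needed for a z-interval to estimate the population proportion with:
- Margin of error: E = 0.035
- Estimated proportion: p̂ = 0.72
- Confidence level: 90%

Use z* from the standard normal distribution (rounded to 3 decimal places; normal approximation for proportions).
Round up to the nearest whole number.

Using z* for proportion z-interval (normal approximation).

For 90% confidence, z* = 1.645 (from standard normal table)

Sample size formula for proportion z-interval: n = z*²p̂(1-p̂)/E²

n = 1.645² × 0.72 × 0.28 / 0.035²
  = 2.706025 × 0.2016 / 0.001225
  = 445.3344

Round up to the nearest whole number: n = 446

446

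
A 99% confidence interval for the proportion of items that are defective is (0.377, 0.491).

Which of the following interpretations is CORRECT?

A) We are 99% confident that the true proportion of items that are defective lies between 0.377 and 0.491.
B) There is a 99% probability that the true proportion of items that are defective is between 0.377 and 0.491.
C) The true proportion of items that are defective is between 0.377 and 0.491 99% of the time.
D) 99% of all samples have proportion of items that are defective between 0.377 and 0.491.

A confidence interval represents our confidence in the procedure, not a probability statement about the parameter.

Key concept: If we repeated this sampling process many times and computed a 99% CI each time, about 99% of those intervals would contain the true population parameter.

For this specific interval (0.377, 0.491):
- Midpoint (point estimate): 0.434
- Margin of error: 0.057

The correct interpretation is the one stating confidence that the true parameter lies in the interval — option A.

A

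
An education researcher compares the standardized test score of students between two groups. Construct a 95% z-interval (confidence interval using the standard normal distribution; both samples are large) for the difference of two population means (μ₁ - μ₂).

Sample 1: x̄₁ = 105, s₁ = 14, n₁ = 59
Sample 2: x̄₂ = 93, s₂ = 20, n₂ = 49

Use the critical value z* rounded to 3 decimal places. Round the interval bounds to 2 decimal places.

Both samples are large (n₁ = 59 ≥ 30, n₂ = 49 ≥ 30), so a z-interval for the difference of means applies.

Point estimate: x̄₁ - x̄₂ = 105 - 93 = 12

Standard error: SE = √(s₁²/n₁ + s₂²/n₂)
= √(14²/59 + 20²/49)
= √(3.322034 + 8.163265)
= 3.388997

For 95% confidence, z* = 1.96 (from standard normal table)
Margin of error: E = z* × SE = 1.96 × 3.388997 = 6.6424

Z-interval: (x̄₁ - x̄₂) ± E = 12 ± 6.6424 = (5.3576, 18.6424)

Rounded to 2 decimal places:

(5.36, 18.64)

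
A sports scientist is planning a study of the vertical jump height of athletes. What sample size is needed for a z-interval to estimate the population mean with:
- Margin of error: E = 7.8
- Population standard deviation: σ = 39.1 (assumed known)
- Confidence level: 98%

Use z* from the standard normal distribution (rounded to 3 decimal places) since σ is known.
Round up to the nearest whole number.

Using z* since population σ is known (z-interval formula).

For 98% confidence, z* = 2.326 (from standard normal table)

Sample size formula for z-interval: n = (z*σ/E)²

n = (2.326 × 39.1 / 7.8)²
  = (11.659821)²
  = 135.9514

Round up to the nearest whole number: n = 136

136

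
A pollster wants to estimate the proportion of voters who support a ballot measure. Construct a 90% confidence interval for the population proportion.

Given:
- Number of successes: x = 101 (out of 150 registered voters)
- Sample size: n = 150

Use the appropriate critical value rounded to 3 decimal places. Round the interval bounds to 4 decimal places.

Sample proportion: p̂ = 101/150 = 0.673333

Check conditions for normal approximation:
  np̂ = 101 ≥ 10 ✓
  n(1-p̂) = 49 ≥ 10 ✓

The sample is large enough, so use a z-interval (normal approximation) for the proportion.

For 90% confidence, z* = 1.645 (from standard normal table)

Standard error: SE = √(p̂(1-p̂)/n) = √(0.673333×0.326667/150) = 0.03829322

Margin of error: E = z* × SE = 1.645 × 0.03829322 = 0.062992

Z-interval: p̂ ± E = 0.673333 ± 0.062992 = (0.610341, 0.736326)

Rounded to 4 decimal places:

(0.6103, 0.7363)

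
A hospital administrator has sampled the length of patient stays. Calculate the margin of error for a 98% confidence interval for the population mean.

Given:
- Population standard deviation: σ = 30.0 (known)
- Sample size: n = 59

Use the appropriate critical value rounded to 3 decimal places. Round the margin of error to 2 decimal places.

The population standard deviation σ is known, so use the z-interval margin of error formula.

For 98% confidence, z* = 2.326 (from standard normal table)

Margin of error formula for z-interval: E = z* × σ/√n

E = 2.326 × 30.0/√59
  = 2.326 × 3.905667
  = 9.0846

Rounded to 2 decimal places:

9.08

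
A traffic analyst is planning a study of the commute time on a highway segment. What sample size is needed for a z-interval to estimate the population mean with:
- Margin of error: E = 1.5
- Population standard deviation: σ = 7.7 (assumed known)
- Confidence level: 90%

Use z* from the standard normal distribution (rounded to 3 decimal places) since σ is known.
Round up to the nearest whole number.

Using z* since population σ is known (z-interval formula).

For 90% confidence, z* = 1.645 (from standard normal table)

Sample size formula for z-interval: n = (z*σ/E)²

n = (1.645 × 7.7 / 1.5)²
  = (8.444333)²
  = 71.3068

Round up to the nearest whole number: n = 72

72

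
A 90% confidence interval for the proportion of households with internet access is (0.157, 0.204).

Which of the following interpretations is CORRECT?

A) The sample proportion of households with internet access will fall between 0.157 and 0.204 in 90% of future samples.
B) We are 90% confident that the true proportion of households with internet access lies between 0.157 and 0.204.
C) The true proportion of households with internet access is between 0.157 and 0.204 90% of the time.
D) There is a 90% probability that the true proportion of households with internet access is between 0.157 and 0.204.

A confidence interval represents our confidence in the procedure, not a probability statement about the parameter.

Key concept: If we repeated this sampling process many times and computed a 90% CI each time, about 90% of those intervals would contain the true population parameter.

For this specific interval (0.157, 0.204):
- Midpoint (point estimate): 0.1805
- Margin of error: 0.0235

The correct interpretation is the one stating confidence that the true parameter lies in the interval — option B.

B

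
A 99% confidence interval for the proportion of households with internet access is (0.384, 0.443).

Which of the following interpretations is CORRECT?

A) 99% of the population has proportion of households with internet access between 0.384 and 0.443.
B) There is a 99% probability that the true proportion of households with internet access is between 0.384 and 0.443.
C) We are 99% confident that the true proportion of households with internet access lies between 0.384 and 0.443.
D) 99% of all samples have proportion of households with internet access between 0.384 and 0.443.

A confidence interval represents our confidence in the procedure, not a probability statement about the parameter.

Key concept: If we repeated this sampling process many times and computed a 99% CI each time, about 99% of those intervals would contain the true population parameter.

For this specific interval (0.384, 0.443):
- Midpoint (point estimate): 0.4135
- Margin of error: 0.0295

The correct interpretation is the one stating confidence that the true parameter lies in the interval — option C.

C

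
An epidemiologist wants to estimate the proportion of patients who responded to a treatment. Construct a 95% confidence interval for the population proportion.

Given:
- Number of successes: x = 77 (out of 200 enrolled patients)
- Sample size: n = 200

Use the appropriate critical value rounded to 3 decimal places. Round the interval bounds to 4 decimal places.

Sample proportion: p̂ = 77/200 = 0.385000

Check conditions for normal approximation:
  np̂ = 77 ≥ 10 ✓
  n(1-p̂) = 123 ≥ 10 ✓

The sample is large enough, so use a z-interval (normal approximation) for the proportion.

For 95% confidence, z* = 1.96 (from standard normal table)

Standard error: SE = √(p̂(1-p̂)/n) = √(0.385000×0.615000/200) = 0.03440748

Margin of error: E = z* × SE = 1.96 × 0.03440748 = 0.067439

Z-interval: p̂ ± E = 0.385000 ± 0.067439 = (0.317561, 0.452439)

Rounded to 4 decimal places:

(0.3176, 0.4524)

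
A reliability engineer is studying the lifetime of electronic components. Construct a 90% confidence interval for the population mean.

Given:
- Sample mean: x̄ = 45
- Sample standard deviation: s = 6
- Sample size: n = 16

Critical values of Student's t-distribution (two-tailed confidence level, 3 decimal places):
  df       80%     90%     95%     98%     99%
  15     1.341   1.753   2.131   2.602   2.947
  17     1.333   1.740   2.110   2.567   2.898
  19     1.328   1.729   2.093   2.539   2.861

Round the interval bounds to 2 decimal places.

The population standard deviation σ is unknown (only the sample standard deviation s is given), so use a t-interval with df = n - 1 = 16 - 1 = 15.

For 90% confidence with df = 15, t* = 1.753 (from t-table)

Standard error: SE = s/√n = 6/√16 = 1.500000

Margin of error: E = t* × SE = 1.753 × 1.500000 = 2.6295

T-interval: x̄ ± E = 45 ± 2.6295 = (42.3705, 47.6295)

Rounded to 2 decimal places:

(42.37, 47.63)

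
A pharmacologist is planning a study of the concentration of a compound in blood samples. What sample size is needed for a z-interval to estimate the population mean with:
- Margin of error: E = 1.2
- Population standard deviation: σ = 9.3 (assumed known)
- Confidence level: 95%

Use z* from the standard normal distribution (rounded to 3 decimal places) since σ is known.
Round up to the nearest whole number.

Using z* since population σ is known (z-interval formula).

For 95% confidence, z* = 1.96 (from standard normal table)

Sample size formula for z-interval: n = (z*σ/E)²

n = (1.96 × 9.3 / 1.2)²
  = (15.190000)²
  = 230.7361

Round up to the nearest whole number: n = 231

231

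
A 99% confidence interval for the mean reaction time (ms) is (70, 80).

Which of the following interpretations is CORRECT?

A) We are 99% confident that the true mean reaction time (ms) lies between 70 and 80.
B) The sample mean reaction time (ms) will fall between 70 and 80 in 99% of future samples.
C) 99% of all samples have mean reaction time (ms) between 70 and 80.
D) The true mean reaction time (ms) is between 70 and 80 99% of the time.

A confidence interval represents our confidence in the procedure, not a probability statement about the parameter.

Key concept: If we repeated this sampling process many times and computed a 99% CI each time, about 99% of those intervals would contain the true population parameter.

For this specific interval (70, 80):
- Midpoint (point estimate): 75
- Margin of error: 5

The correct interpretation is the one stating confidence that the true parameter lies in the interval — option A.

A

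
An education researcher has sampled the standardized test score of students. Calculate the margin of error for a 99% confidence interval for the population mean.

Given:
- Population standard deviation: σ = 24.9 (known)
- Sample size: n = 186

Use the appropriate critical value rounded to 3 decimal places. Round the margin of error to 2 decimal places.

The population standard deviation σ is known, so use the z-interval margin of error formula.

For 99% confidence, z* = 2.576 (from standard normal table)

Margin of error formula for z-interval: E = z* × σ/√n

E = 2.576 × 24.9/√186
  = 2.576 × 1.825757
  = 4.7031

Rounded to 2 decimal places:

4.70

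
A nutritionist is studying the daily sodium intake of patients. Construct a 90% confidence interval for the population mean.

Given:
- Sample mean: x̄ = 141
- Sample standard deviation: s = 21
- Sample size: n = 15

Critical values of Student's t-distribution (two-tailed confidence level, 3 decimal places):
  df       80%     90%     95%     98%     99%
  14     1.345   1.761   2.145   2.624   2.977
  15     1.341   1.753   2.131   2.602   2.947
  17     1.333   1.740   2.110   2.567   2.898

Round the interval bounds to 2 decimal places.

The population standard deviation σ is unknown (only the sample standard deviation s is given), so use a t-interval with df = n - 1 = 15 - 1 = 14.

For 90% confidence with df = 14, t* = 1.761 (from t-table)

Standard error: SE = s/√n = 21/√15 = 5.422177

Margin of error: E = t* × SE = 1.761 × 5.422177 = 9.5485

T-interval: x̄ ± E = 141 ± 9.5485 = (131.4515, 150.5485)

Rounded to 2 decimal places:

(131.45, 150.55)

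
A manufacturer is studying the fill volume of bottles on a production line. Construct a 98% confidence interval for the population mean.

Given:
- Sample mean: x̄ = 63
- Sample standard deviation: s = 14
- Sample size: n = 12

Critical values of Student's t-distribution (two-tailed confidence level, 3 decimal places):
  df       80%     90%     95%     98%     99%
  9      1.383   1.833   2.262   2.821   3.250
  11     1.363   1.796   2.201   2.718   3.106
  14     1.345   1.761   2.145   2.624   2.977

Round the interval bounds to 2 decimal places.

The population standard deviation σ is unknown (only the sample standard deviation s is given), so use a t-interval with df = n - 1 = 12 - 1 = 11.

For 98% confidence with df = 11, t* = 2.718 (from t-table)

Standard error: SE = s/√n = 14/√12 = 4.041452

Margin of error: E = t* × SE = 2.718 × 4.041452 = 10.9847

T-interval: x̄ ± E = 63 ± 10.9847 = (52.0153, 73.9847)

Rounded to 2 decimal places:

(52.02, 73.98)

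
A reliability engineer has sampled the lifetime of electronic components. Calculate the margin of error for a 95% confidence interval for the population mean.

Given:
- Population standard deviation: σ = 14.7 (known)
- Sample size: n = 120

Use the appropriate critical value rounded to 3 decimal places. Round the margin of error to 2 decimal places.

The population standard deviation σ is known, so use the z-interval margin of error formula.

For 95% confidence, z* = 1.96 (from standard normal table)

Margin of error formula for z-interval: E = z* × σ/√n

E = 1.96 × 14.7/√120
  = 1.96 × 1.341920
  = 2.6302

Rounded to 2 decimal places:

2.63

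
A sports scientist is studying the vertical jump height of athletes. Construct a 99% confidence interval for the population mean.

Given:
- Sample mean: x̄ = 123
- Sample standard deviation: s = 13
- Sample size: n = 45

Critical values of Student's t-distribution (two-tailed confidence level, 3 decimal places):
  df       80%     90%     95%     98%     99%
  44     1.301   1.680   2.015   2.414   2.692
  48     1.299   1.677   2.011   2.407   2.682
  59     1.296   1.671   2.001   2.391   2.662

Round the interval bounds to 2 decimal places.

The population standard deviation σ is unknown (only the sample standard deviation s is given), so use a t-interval with df = n - 1 = 45 - 1 = 44.

For 99% confidence with df = 44, t* = 2.692 (from t-table)

Standard error: SE = s/√n = 13/√45 = 1.937926

Margin of error: E = t* × SE = 2.692 × 1.937926 = 5.2169

T-interval: x̄ ± E = 123 ± 5.2169 = (117.7831, 128.2169)

Rounded to 2 decimal places:

(117.78, 128.22)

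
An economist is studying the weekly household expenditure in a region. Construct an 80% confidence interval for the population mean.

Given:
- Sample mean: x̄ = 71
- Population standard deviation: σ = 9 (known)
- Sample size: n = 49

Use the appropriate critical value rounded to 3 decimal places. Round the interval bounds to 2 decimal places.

The population standard deviation σ is known, so use a z-interval (standard normal critical value).

For 80% confidence, z* = 1.282 (from standard normal table)

Standard error: SE = σ/√n = 9/√49 = 1.285714

Margin of error: E = z* × SE = 1.282 × 1.285714 = 1.6483

Z-interval: x̄ ± E = 71 ± 1.6483 = (69.3517, 72.6483)

Rounded to 2 decimal places:

(69.35, 72.65)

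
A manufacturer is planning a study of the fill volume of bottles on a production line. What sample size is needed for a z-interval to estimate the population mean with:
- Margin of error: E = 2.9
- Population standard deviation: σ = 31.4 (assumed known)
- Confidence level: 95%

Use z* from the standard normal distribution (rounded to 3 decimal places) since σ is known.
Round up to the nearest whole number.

Using z* since population σ is known (z-interval formula).

For 95% confidence, z* = 1.96 (from standard normal table)

Sample size formula for z-interval: n = (z*σ/E)²

n = (1.96 × 31.4 / 2.9)²
  = (21.222069)²
  = 450.3762

Round up to the nearest whole number: n = 451

451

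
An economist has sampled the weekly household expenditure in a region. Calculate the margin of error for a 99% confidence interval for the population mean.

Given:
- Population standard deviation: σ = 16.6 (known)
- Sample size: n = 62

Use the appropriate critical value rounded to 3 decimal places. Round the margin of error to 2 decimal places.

The population standard deviation σ is known, so use the z-interval margin of error formula.

For 99% confidence, z* = 2.576 (from standard normal table)

Margin of error formula for z-interval: E = z* × σ/√n

E = 2.576 × 16.6/√62
  = 2.576 × 2.108202
  = 5.4307

Rounded to 2 decimal places:

5.43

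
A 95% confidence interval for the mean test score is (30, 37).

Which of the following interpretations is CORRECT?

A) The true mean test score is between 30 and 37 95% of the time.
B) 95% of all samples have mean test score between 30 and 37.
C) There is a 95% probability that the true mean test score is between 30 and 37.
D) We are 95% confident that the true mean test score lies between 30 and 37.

A confidence interval represents our confidence in the procedure, not a probability statement about the parameter.

Key concept: If we repeated this sampling process many times and computed a 95% CI each time, about 95% of those intervals would contain the true population parameter.

For this specific interval (30, 37):
- Midpoint (point estimate): 33.5
- Margin of error: 3.5

The correct interpretation is the one stating confidence that the true parameter lies in the interval — option D.

D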